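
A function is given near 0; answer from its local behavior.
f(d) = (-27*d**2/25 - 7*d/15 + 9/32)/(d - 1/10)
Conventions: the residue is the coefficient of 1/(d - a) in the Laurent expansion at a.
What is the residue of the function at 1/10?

The residue is 13427/60000.

At the order-1 pole 1/10 set g(d) = (d - (1/10))*f(d) = -27*d**2/25 - 7*d/15 + 9/32.
Simple pole: residue = g(a) at a = 1/10, which is 13427/60000.


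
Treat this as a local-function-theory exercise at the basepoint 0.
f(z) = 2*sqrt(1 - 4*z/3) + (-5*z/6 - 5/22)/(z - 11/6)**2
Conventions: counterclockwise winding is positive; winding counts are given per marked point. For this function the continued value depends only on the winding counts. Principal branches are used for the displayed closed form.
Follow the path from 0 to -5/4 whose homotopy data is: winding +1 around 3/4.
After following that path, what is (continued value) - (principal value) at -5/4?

Continued minus principal equals -(8/3)*sqrt(6).

The rational part is single-valued and drops out of the difference; each branch term changes only by its own monodromy.
(2)*sqrt(1 - z/(3/4)): winding +1 is odd, the square root flips sign, contributing -2*(2)*sqrt(1 - (-5/4)/(3/4)) = -2*(2)*sqrt(8/3) = -(8/3)*sqrt(6).
Summing the contributions at z = -5/4 gives -(8/3)*sqrt(6).


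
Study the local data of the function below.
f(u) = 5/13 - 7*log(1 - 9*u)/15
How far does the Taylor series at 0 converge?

Branch term (-7/15)*log(1 - u/(1/9)): its argument vanishes at u = 1/9, a logarithmic branch point, modulus 1/9.
The radius of convergence is the smallest modulus among the singular points: 1/9.

The radius of convergence is 1/9.


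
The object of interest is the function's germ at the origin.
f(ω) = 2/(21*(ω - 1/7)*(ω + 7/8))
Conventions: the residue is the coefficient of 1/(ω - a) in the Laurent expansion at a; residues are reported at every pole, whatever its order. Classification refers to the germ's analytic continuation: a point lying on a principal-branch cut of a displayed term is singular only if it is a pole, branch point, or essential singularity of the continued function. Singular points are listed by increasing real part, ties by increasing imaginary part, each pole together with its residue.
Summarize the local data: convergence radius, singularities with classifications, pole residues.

Denominator factor (ω + 7/8): pole of order 1 at -7/8, modulus 7/8.
Denominator factor (ω - 1/7): pole of order 1 at 1/7, modulus 1/7.
The radius of convergence is the smallest modulus among the singular points: 1/7.
At the order-1 pole -7/8 set g(ω) = (ω - (-7/8))*f(ω) = 2/(21*(ω - 1/7)).
Simple pole: residue = g(a) at a = -7/8, which is -16/171.
At the order-1 pole 1/7 set g(ω) = (ω - (1/7))*f(ω) = 2/(21*(ω + 7/8)).
Simple pole: residue = g(a) at a = 1/7, which is 16/171.
List the singular points by increasing real part (a conjugate pair: the negative imaginary part first).

Radius of convergence at 0: 1/7.
At -7/8: a pole of order 1; residue -16/171.
At 1/7: a pole of order 1; residue 16/171.


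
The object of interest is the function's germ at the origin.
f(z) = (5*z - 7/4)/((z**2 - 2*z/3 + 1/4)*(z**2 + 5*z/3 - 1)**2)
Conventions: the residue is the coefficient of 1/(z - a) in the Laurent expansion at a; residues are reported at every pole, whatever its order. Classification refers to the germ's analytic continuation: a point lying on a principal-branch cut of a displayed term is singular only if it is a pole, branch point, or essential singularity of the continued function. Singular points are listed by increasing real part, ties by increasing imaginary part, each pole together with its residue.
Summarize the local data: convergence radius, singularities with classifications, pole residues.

Denominator factor (z**2 + 5*z/3 - 1)^2: discriminant 61/9, real irrational roots -5/6 + (1/6)*sqrt(61) and -5/6 - (1/6)*sqrt(61); poles of order 2, moduli -5/6 + (1/6)*sqrt(61) and 5/6 + (1/6)*sqrt(61).
Denominator factor (z**2 - 2*z/3 + 1/4): discriminant -5/9, complex-conjugate roots (1/3) + ((1/6)*sqrt(5))*i and (1/3) - ((1/6)*sqrt(5))*i; poles of order 1, moduli 1/2 and 1/2.
The radius of convergence is the smallest modulus among the singular points: -5/6 + (1/6)*sqrt(61).
The factor z**2 + 5*z/3 - 1 splits as (z - a)(z - a') with a = -5/6 - (1/6)*sqrt(61), a' = -5/6 + (1/6)*sqrt(61). At the order-2 pole a set g(z) = (z - a)^2*f(z) = [(5*z - 7/4)/(z**2 - 2*z/3 + 1/4)] / (z - a')^2.
Order-2 pole: residue = g'(a); g'(-5/6 - (1/6)*sqrt(61)) = 9848/6627 - (5767378/24659067)*sqrt(61), so the residue is 9848/6627 - (5767378/24659067)*sqrt(61).
The factor z**2 - 2*z/3 + 1/4 splits as (z - a)(z - a') with a = (1/3) - ((1/6)*sqrt(5))*i, a' = (1/3) + ((1/6)*sqrt(5))*i. At the order-1 pole a set g(z) = (z - a)*f(z) = [(5*z - 7/4)/(z**2 + 5*z/3 - 1)**2] / (z - a').
Simple pole: residue = g(a) at a = (1/3) - ((1/6)*sqrt(5))*i, which is (-9848/6627) - ((30812/33135)*sqrt(5))*i.
The factor z**2 - 2*z/3 + 1/4 splits as (z - a)(z - a') with a = (1/3) + ((1/6)*sqrt(5))*i, a' = (1/3) - ((1/6)*sqrt(5))*i. At the order-1 pole a set g(z) = (z - a)*f(z) = [(5*z - 7/4)/(z**2 + 5*z/3 - 1)**2] / (z - a').
Simple pole: residue = g(a) at a = (1/3) + ((1/6)*sqrt(5))*i, which is (-9848/6627) + ((30812/33135)*sqrt(5))*i.
The factor z**2 + 5*z/3 - 1 splits as (z - a)(z - a') with a = -5/6 + (1/6)*sqrt(61), a' = -5/6 - (1/6)*sqrt(61). At the order-2 pole a set g(z) = (z - a)^2*f(z) = [(5*z - 7/4)/(z**2 - 2*z/3 + 1/4)] / (z - a')^2.
Order-2 pole: residue = g'(a); g'(-5/6 + (1/6)*sqrt(61)) = 9848/6627 + (5767378/24659067)*sqrt(61), so the residue is 9848/6627 + (5767378/24659067)*sqrt(61).
List the singular points by increasing real part (a conjugate pair: the negative imaginary part first).

Radius of convergence at 0: -5/6 + (1/6)*sqrt(61).
At -5/6 - (1/6)*sqrt(61): a pole of order 2; residue 9848/6627 - (5767378/24659067)*sqrt(61).
At (1/3) - ((1/6)*sqrt(5))*i: a pole of order 1; residue (-9848/6627) - ((30812/33135)*sqrt(5))*i.
At (1/3) + ((1/6)*sqrt(5))*i: a pole of order 1; residue (-9848/6627) + ((30812/33135)*sqrt(5))*i.
At -5/6 + (1/6)*sqrt(61): a pole of order 2; residue 9848/6627 + (5767378/24659067)*sqrt(61).


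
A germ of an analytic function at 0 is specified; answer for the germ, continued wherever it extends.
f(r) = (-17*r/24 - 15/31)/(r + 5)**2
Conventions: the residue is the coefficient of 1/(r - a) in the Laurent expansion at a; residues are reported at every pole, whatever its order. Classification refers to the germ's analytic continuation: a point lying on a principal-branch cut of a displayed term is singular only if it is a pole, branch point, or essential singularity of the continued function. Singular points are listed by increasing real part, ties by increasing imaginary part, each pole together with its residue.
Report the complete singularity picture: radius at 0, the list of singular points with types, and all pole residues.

Radius of convergence at 0: 5.
At -5: a pole of order 2; residue -17/24.

Denominator factor (r + 5)^2: pole of order 2 at -5, modulus 5.
The radius of convergence is the smallest modulus among the singular points: 5.
At the order-2 pole -5 set g(r) = (r - (-5))^2*f(r) = -17*r/24 - 15/31.
Order-2 pole: residue = g'(a); g'(-5) = -17/24, so the residue is -17/24.


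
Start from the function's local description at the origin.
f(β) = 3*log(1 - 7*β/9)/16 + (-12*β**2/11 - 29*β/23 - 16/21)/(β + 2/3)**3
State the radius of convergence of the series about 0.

The radius of convergence is 2/3.

Denominator factor (β + 2/3)^3: pole of order 3 at -2/3, modulus 2/3.
Branch term (3/16)*log(1 - β/(9/7)): its argument vanishes at β = 9/7, a logarithmic branch point, modulus 9/7.
The radius of convergence is the smallest modulus among the singular points: 2/3.


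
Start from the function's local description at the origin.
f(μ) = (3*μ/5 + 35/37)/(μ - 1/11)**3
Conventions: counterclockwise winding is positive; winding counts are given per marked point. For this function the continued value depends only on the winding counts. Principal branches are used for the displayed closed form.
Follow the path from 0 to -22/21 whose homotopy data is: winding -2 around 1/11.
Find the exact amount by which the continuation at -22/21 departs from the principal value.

The function is rational, hence single-valued: continuing it around any pole returns the same value, so the difference is 0.

Continued minus principal equals 0.


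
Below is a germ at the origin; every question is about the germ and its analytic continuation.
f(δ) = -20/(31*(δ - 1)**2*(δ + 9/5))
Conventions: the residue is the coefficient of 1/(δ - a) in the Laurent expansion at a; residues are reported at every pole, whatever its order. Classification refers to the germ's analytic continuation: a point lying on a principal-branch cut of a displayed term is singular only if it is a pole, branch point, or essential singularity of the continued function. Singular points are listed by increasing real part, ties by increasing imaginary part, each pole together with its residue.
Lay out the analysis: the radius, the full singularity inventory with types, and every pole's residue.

Radius of convergence at 0: 1.
At -9/5: a pole of order 1; residue -125/1519.
At 1: a pole of order 2; residue 125/1519.

Denominator factor (δ - 1)^2: pole of order 2 at 1, modulus 1.
Denominator factor (δ + 9/5): pole of order 1 at -9/5, modulus 9/5.
The radius of convergence is the smallest modulus among the singular points: 1.
At the order-1 pole -9/5 set g(δ) = (δ - (-9/5))*f(δ) = -20/(31*(δ - 1)**2).
Simple pole: residue = g(a) at a = -9/5, which is -125/1519.
At the order-2 pole 1 set g(δ) = (δ - (1))^2*f(δ) = -20/(31*(δ + 9/5)).
Order-2 pole: residue = g'(a); g'(1) = 125/1519, so the residue is 125/1519.
List the singular points by increasing real part (a conjugate pair: the negative imaginary part first).


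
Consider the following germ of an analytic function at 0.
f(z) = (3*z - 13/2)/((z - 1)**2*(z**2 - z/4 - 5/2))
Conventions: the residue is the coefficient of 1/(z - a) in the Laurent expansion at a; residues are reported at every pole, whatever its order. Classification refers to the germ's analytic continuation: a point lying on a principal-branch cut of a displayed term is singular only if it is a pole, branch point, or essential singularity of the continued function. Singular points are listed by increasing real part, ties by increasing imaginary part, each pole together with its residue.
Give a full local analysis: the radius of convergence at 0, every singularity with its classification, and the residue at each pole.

Radius of convergence at 0: 1.
At 1/8 - (1/8)*sqrt(161): a pole of order 1; residue -1/7 + (9/161)*sqrt(161).
At 1: a pole of order 2; residue 2/7.
At 1/8 + (1/8)*sqrt(161): a pole of order 1; residue -1/7 - (9/161)*sqrt(161).


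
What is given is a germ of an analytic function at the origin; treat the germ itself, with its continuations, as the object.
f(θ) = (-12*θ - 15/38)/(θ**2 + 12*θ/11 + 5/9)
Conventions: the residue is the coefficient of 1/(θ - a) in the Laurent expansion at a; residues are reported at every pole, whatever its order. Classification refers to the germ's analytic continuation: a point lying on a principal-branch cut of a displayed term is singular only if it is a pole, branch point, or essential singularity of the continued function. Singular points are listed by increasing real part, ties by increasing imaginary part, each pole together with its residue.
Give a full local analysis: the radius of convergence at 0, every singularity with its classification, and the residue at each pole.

Denominator factor (θ**2 + 12*θ/11 + 5/9): discriminant -1124/1089, complex-conjugate roots (-6/11) + ((1/33)*sqrt(281))*i and (-6/11) - ((1/33)*sqrt(281))*i; poles of order 1, moduli (1/3)*sqrt(5) and (1/3)*sqrt(5).
The radius of convergence is the smallest modulus among the singular points: (1/3)*sqrt(5).
The factor θ**2 + 12*θ/11 + 5/9 splits as (θ - a)(θ - a') with a = (-6/11) - ((1/33)*sqrt(281))*i, a' = (-6/11) + ((1/33)*sqrt(281))*i. At the order-1 pole a set g(θ) = (θ - a)*f(θ) = [-12*θ - 15/38] / (θ - a').
Simple pole: residue = g(a) at a = (-6/11) - ((1/33)*sqrt(281))*i, which is (-6) + ((7713/21356)*sqrt(281))*i.
The factor θ**2 + 12*θ/11 + 5/9 splits as (θ - a)(θ - a') with a = (-6/11) + ((1/33)*sqrt(281))*i, a' = (-6/11) - ((1/33)*sqrt(281))*i. At the order-1 pole a set g(θ) = (θ - a)*f(θ) = [-12*θ - 15/38] / (θ - a').
Simple pole: residue = g(a) at a = (-6/11) + ((1/33)*sqrt(281))*i, which is (-6) - ((7713/21356)*sqrt(281))*i.
List the singular points by increasing real part (a conjugate pair: the negative imaginary part first).

Radius of convergence at 0: (1/3)*sqrt(5).
At (-6/11) - ((1/33)*sqrt(281))*i: a pole of order 1; residue (-6) + ((7713/21356)*sqrt(281))*i.
At (-6/11) + ((1/33)*sqrt(281))*i: a pole of order 1; residue (-6) - ((7713/21356)*sqrt(281))*i.


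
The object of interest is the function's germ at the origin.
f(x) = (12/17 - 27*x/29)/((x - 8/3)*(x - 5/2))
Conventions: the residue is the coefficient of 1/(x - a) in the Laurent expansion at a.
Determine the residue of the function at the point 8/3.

At the order-1 pole 8/3 set g(x) = (x - (8/3))*f(x) = (12/17 - 27*x/29)/(x - 5/2).
Simple pole: residue = g(a) at a = 8/3, which is -5256/493.

The residue is -5256/493.


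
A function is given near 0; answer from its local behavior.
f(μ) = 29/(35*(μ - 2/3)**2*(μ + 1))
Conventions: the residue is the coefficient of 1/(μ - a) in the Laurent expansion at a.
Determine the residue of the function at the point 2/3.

The residue is -261/875.

At the order-2 pole 2/3 set g(μ) = (μ - (2/3))^2*f(μ) = 29/(35*(μ + 1)).
Order-2 pole: residue = g'(a); g'(2/3) = -261/875, so the residue is -261/875.


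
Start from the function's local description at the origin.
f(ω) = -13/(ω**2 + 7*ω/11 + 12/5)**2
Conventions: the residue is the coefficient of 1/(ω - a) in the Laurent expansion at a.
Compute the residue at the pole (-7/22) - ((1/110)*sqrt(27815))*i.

The residue is -((173030/30946969)*sqrt(27815))*i.

The factor ω**2 + 7*ω/11 + 12/5 splits as (ω - a)(ω - a') with a = (-7/22) - ((1/110)*sqrt(27815))*i, a' = (-7/22) + ((1/110)*sqrt(27815))*i. At the order-2 pole a set g(ω) = (ω - a)^2*f(ω) = [-13] / (ω - a')^2.
Order-2 pole: residue = g'(a); g'((-7/22) - ((1/110)*sqrt(27815))*i) = -((173030/30946969)*sqrt(27815))*i, so the residue is -((173030/30946969)*sqrt(27815))*i.


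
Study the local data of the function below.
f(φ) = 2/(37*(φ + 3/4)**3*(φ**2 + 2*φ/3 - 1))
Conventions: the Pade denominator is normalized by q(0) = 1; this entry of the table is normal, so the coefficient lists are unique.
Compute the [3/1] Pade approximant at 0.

Taylor coefficients needed (expand at 0): a_0 = -128/999, a_1 = 1280/2997, a_2 = -10880/8991, a_3 = 71680/26973, a_4 = -446080/80919.
Write the denominator as Q(φ) = 1 + q1*φ. Requiring Q*f - P = O(φ^5) with deg P <= 3 kills the coefficients of φ^4..φ^4 in Q*f:
  φ^4: a_4 + q1*a_3 = 0, i.e. -446080/80919 + (71680/26973)*q1 = 0.
Solving this linear system: q1 = 697/336.
The numerator is Q*f truncated at degree 3: P0 = a_0 = -128/999; P1 = a_1 + q1*a_0 = 376/2331; P2 = a_2 + q1*a_1 = -6800/20979; P3 = a_3 + q1*a_2 = 27800/188811.

The Pade approximant has numerator coefficients [-128/999, 376/2331, -6800/20979, 27800/188811]; denominator coefficients [1, 697/336].


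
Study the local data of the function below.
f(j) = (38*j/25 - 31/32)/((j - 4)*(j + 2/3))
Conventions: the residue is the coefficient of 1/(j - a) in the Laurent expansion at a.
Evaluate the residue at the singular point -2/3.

At the order-1 pole -2/3 set g(j) = (j - (-2/3))*f(j) = (38*j/25 - 31/32)/(j - 4).
Simple pole: residue = g(a) at a = -2/3, which is 4757/11200.

The residue is 4757/11200.


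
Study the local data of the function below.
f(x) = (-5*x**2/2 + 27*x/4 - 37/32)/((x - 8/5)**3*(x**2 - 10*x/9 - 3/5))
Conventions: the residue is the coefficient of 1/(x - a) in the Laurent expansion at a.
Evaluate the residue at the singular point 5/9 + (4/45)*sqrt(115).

The factor x**2 - 10*x/9 - 3/5 splits as (x - a)(x - a') with a = 5/9 + (4/45)*sqrt(115), a' = 5/9 - (4/45)*sqrt(115). At the order-1 pole a set g(x) = (x - a)*f(x) = [(-5*x**2/2 + 27*x/4 - 37/32)/(x - 8/5)**3] / (x - a').
Simple pole: residue = g(a) at a = 5/9 + (4/45)*sqrt(115), which is -5086841625/4410944 - (43629692625/405806848)*sqrt(115).

The residue is -5086841625/4410944 - (43629692625/405806848)*sqrt(115).


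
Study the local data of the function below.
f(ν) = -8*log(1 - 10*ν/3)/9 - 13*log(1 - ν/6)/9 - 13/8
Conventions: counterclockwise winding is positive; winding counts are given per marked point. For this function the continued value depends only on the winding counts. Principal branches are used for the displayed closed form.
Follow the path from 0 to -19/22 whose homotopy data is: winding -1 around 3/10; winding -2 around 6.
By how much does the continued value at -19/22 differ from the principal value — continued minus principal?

Continued minus principal equals (68/9)*pi*i.

The rational part is single-valued and drops out of the difference; each branch term changes only by its own monodromy.
(-8/9)*log(1 - ν/(3/10)): each positive loop around 3/10 adds 2*pi*i to the log, so winding -1 contributes (-8/9)*(-1)*2*pi*i = (16/9)*pi*i.
(-13/9)*log(1 - ν/(6)): each positive loop around 6 adds 2*pi*i to the log, so winding -2 contributes (-13/9)*(-2)*2*pi*i = (52/9)*pi*i.
Summing the contributions at ν = -19/22 gives (68/9)*pi*i.


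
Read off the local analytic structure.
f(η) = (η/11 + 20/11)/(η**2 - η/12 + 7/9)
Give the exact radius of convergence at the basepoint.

Denominator factor (η**2 - η/12 + 7/9): discriminant -149/48, complex-conjugate roots (1/24) + ((1/24)*sqrt(447))*i and (1/24) - ((1/24)*sqrt(447))*i; poles of order 1, moduli (1/3)*sqrt(7) and (1/3)*sqrt(7).
The radius of convergence is the smallest modulus among the singular points: (1/3)*sqrt(7).

The radius of convergence is (1/3)*sqrt(7).


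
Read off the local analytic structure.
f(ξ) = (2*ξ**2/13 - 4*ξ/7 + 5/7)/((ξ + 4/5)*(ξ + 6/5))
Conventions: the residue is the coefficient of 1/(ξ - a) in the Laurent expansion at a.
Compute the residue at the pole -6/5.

At the order-1 pole -6/5 set g(ξ) = (ξ - (-6/5))*f(ξ) = (2*ξ**2/13 - 4*ξ/7 + 5/7)/(ξ + 4/5).
Simple pole: residue = g(a) at a = -6/5, which is -527/130.

The residue is -527/130.


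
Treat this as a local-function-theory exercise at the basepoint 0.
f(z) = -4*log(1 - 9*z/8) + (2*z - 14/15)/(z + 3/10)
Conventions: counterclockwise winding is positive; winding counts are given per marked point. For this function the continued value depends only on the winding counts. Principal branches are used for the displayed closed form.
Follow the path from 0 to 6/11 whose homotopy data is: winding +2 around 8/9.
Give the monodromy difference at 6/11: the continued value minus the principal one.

Continued minus principal equals -(16)*pi*i.

The rational part is single-valued and drops out of the difference; each branch term changes only by its own monodromy.
(-4)*log(1 - z/(8/9)): each positive loop around 8/9 adds 2*pi*i to the log, so winding +2 contributes (-4)*(2)*2*pi*i = -(16)*pi*i.
Summing the contributions at z = 6/11 gives -(16)*pi*i.


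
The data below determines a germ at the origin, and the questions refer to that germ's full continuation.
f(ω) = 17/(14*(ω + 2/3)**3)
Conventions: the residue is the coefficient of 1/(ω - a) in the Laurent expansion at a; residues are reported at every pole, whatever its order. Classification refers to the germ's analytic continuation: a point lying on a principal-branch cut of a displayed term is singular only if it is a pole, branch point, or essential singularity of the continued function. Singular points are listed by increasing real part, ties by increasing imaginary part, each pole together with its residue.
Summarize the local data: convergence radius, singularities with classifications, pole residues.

Radius of convergence at 0: 2/3.
At -2/3: a pole of order 3; residue 0.

Denominator factor (ω + 2/3)^3: pole of order 3 at -2/3, modulus 2/3.
The radius of convergence is the smallest modulus among the singular points: 2/3.
At the order-3 pole -2/3 set g(ω) = (ω - (-2/3))^3*f(ω) = 17/14.
Order-3 pole: residue = g''(a)/2; g''(-2/3) = 0, so the residue is 0.


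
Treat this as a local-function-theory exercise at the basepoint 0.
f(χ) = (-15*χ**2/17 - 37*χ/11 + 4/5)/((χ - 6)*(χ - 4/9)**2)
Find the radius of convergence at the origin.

Denominator factor (χ - 6): pole of order 1 at 6, modulus 6.
Denominator factor (χ - 4/9)^2: pole of order 2 at 4/9, modulus 4/9.
The radius of convergence is the smallest modulus among the singular points: 4/9.

The radius of convergence is 4/9.


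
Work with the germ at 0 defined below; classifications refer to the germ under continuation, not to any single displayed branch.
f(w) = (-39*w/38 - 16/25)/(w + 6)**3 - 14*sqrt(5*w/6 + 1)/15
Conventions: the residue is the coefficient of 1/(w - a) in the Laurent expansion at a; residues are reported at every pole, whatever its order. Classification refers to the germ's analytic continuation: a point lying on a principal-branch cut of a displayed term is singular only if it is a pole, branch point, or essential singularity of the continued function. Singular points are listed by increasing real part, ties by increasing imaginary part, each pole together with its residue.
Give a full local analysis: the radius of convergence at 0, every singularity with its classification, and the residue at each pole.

Radius of convergence at 0: 6/5.
At -6: a pole of order 3; residue 0.
At -6/5: an algebraic (square-root) branch point.

Denominator factor (w + 6)^3: pole of order 3 at -6, modulus 6.
Branch term (-14/15)*sqrt(1 - w/(-6/5)): its argument vanishes at w = -6/5, a square-root branch point, modulus 6/5.
The radius of convergence is the smallest modulus among the singular points: 6/5.
The branch term is analytic at -6 and contributes nothing to the residue; only the rational part matters.
At the order-3 pole -6 set g(w) = (w - (-6))^3*(rational part) = -39*w/38 - 16/25.
Order-3 pole: residue = g''(a)/2; g''(-6) = 0, so the residue is 0.
List the singular points by increasing real part (a conjugate pair: the negative imaginary part first).


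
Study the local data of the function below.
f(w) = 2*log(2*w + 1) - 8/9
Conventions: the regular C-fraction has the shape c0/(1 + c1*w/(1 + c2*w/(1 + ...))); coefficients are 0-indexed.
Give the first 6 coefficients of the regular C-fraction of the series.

Taylor coefficients (expand at 0): a_0 = -8/9, a_1 = 4, a_2 = -4, a_3 = 16/3, a_4 = -8, a_5 = 64/5.
c0 = a_0 = -8/9. Peel one level at a time: if S = 1 + c*w/S' with S'(0) = 1, then c is the w-coefficient of S and S' = c*w/(S - 1).
S_1 = c0/f = 1 + (9/2)*w + (63/4)*w^2 + ...; c1 = 9/2.
S_2 = c1*w/(S_1 - 1) = 1 + (-7/2)*w + (-1/3)*w^2 + ...; c2 = -7/2.
S_3 = c2*w/(S_2 - 1) = 1 + (-2/21)*w + (46/441)*w^2 + ...; c3 = -2/21.
S_4 = c3*w/(S_3 - 1) = 1 + (23/21)*w + (-4/15)*w^2 + ...; c4 = 23/21.
S_5 = c4*w/(S_4 - 1) = 1 + (28/115)*w + ...; c5 = 28/115.

The regular C-fraction coefficients are [-8/9, 9/2, -7/2, -2/21, 23/21, 28/115].


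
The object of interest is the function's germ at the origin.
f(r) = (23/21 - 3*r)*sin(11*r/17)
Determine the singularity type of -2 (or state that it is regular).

The point is a regular point.

There is no denominator, hence no pole anywhere.
The factor sin(11*r/17) is entire.
So the germ continues analytically to -2.


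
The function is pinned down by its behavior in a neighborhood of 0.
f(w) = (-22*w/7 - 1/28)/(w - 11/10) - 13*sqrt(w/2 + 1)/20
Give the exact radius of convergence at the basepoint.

Denominator factor (w - 11/10): pole of order 1 at 11/10, modulus 11/10.
Branch term (-13/20)*sqrt(1 - w/(-2)): its argument vanishes at w = -2, a square-root branch point, modulus 2.
The radius of convergence is the smallest modulus among the singular points: 11/10.

The radius of convergence is 11/10.


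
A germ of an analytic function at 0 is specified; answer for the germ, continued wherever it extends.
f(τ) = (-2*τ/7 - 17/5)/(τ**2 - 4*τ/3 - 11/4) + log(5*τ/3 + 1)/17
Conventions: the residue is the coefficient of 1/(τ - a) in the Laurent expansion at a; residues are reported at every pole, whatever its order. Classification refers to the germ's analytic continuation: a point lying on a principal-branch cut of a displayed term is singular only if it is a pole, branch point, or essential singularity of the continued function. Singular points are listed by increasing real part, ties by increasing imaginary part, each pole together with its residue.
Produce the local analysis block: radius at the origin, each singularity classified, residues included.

Denominator factor (τ**2 - 4*τ/3 - 11/4): discriminant 115/9, real irrational roots 2/3 + (1/6)*sqrt(115) and 2/3 - (1/6)*sqrt(115); poles of order 1, moduli 2/3 + (1/6)*sqrt(115) and -2/3 + (1/6)*sqrt(115).
Branch term (1/17)*log(1 - τ/(-3/5)): its argument vanishes at τ = -3/5, a logarithmic branch point, modulus 3/5.
The radius of convergence is the smallest modulus among the singular points: 3/5.
The branch term is analytic at 2/3 - (1/6)*sqrt(115) and contributes nothing to the residue; only the rational part matters.
The factor τ**2 - 4*τ/3 - 11/4 splits as (τ - a)(τ - a') with a = 2/3 - (1/6)*sqrt(115), a' = 2/3 + (1/6)*sqrt(115). At the order-1 pole a set g(τ) = (τ - a)*(rational part) = [-2*τ/7 - 17/5] / (τ - a').
Simple pole: residue = g(a) at a = 2/3 - (1/6)*sqrt(115), which is -1/7 + (377/4025)*sqrt(115).
The branch term is analytic at 2/3 + (1/6)*sqrt(115) and contributes nothing to the residue; only the rational part matters.
The factor τ**2 - 4*τ/3 - 11/4 splits as (τ - a)(τ - a') with a = 2/3 + (1/6)*sqrt(115), a' = 2/3 - (1/6)*sqrt(115). At the order-1 pole a set g(τ) = (τ - a)*(rational part) = [-2*τ/7 - 17/5] / (τ - a').
Simple pole: residue = g(a) at a = 2/3 + (1/6)*sqrt(115), which is -1/7 - (377/4025)*sqrt(115).
List the singular points by increasing real part (a conjugate pair: the negative imaginary part first).

Radius of convergence at 0: 3/5.
At 2/3 - (1/6)*sqrt(115): a pole of order 1; residue -1/7 + (377/4025)*sqrt(115).
At -3/5: a logarithmic branch point.
At 2/3 + (1/6)*sqrt(115): a pole of order 1; residue -1/7 - (377/4025)*sqrt(115).


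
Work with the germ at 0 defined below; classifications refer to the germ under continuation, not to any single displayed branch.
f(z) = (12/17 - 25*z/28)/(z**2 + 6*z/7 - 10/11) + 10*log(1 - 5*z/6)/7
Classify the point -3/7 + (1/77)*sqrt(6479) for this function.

The point is a pole of order 1.

The denominator factor z**2 + 6*z/7 - 10/11 vanishes at -3/7 + (1/77)*sqrt(6479) and appears to the power 1; the numerator there equals 3627/3332 - (25/2156)*sqrt(6479), nonzero, and no other factor vanishes.
The branch terms are analytic at this point.
Hence a pole whose order is the multiplicity, 1.


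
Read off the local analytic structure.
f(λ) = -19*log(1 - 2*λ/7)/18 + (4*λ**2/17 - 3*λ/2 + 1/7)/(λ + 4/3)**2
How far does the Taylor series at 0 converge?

The radius of convergence is 4/3.

Denominator factor (λ + 4/3)^2: pole of order 2 at -4/3, modulus 4/3.
Branch term (-19/18)*log(1 - λ/(7/2)): its argument vanishes at λ = 7/2, a logarithmic branch point, modulus 7/2.
The radius of convergence is the smallest modulus among the singular points: 4/3.


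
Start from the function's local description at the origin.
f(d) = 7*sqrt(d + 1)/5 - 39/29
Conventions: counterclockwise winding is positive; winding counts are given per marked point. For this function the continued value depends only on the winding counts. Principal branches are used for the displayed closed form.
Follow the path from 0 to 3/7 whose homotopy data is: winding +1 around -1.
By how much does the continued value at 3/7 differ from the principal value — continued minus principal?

The rational part is single-valued and drops out of the difference; each branch term changes only by its own monodromy.
(7/5)*sqrt(1 - d/(-1)): winding +1 is odd, the square root flips sign, contributing -2*(7/5)*sqrt(1 - (3/7)/(-1)) = -2*(7/5)*sqrt(10/7) = -(2/5)*sqrt(70).
Summing the contributions at d = 3/7 gives -(2/5)*sqrt(70).

Continued minus principal equals -(2/5)*sqrt(70).


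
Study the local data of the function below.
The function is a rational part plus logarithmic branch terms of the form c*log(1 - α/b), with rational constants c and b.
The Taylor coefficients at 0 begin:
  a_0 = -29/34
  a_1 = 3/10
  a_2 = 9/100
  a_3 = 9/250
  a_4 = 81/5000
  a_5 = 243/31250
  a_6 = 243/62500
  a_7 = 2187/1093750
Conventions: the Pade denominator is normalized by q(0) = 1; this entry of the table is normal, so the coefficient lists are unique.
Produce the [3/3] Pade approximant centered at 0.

The Pade approximant has numerator coefficients [-29/34, 363/340, -774/2125, 1233/42500]; denominator coefficients [1, -9/10, 27/125, -27/2500].

Taylor coefficients needed (read off): a_0 = -29/34, a_1 = 3/10, a_2 = 9/100, a_3 = 9/250, a_4 = 81/5000, a_5 = 243/31250, a_6 = 243/62500.
Write the denominator as Q(α) = 1 + q1*α + q2*α^2 + q3*α^3. Requiring Q*f - P = O(α^7) with deg P <= 3 kills the coefficients of α^4..α^6 in Q*f:
  α^4: a_4 + q1*a_3 + q2*a_2 + q3*a_1 = 0, i.e. 81/5000 + (9/250)*q1 + (9/100)*q2 + (3/10)*q3 = 0.
  α^5: a_5 + q1*a_4 + q2*a_3 + q3*a_2 = 0, i.e. 243/31250 + (81/5000)*q1 + (9/250)*q2 + (9/100)*q3 = 0.
  α^6: a_6 + q1*a_5 + q2*a_4 + q3*a_3 = 0, i.e. 243/62500 + (243/31250)*q1 + (81/5000)*q2 + (9/250)*q3 = 0.
Solving this linear system: q1 = -9/10, q2 = 27/125, q3 = -27/2500.
The numerator is Q*f truncated at degree 3: P0 = a_0 = -29/34; P1 = a_1 + q1*a_0 = 363/340; P2 = a_2 + q1*a_1 + q2*a_0 = -774/2125; P3 = a_3 + q1*a_2 + q2*a_1 + q3*a_0 = 1233/42500.


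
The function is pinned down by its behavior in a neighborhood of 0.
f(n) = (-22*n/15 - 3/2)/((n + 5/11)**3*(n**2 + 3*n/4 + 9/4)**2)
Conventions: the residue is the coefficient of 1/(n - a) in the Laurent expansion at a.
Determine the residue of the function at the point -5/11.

At the order-3 pole -5/11 set g(n) = (n - (-5/11))^3*f(n) = (-22*n/15 - 3/2)/(n**2 + 3*n/4 + 9/4)**2.
Order-3 pole: residue = g''(a)/2; g''(-5/11) = 84905604047/343597383680, so the residue is 84905604047/687194767360.

The residue is 84905604047/687194767360.


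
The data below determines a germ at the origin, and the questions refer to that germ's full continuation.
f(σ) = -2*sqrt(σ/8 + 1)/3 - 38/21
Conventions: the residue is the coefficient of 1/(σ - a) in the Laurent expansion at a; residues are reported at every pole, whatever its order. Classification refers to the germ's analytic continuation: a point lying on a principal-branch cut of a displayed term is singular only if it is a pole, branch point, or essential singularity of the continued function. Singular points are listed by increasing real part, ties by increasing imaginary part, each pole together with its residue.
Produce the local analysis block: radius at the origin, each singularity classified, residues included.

Radius of convergence at 0: 8.
At -8: an algebraic (square-root) branch point.

Branch term (-2/3)*sqrt(1 - σ/(-8)): its argument vanishes at σ = -8, a square-root branch point, modulus 8.
The radius of convergence is the smallest modulus among the singular points: 8.


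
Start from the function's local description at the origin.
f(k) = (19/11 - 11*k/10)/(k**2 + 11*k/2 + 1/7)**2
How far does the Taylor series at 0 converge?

Denominator factor (k**2 + 11*k/2 + 1/7)^2: discriminant 831/28, real irrational roots -11/4 + (1/28)*sqrt(5817) and -11/4 - (1/28)*sqrt(5817); poles of order 2, moduli 11/4 - (1/28)*sqrt(5817) and 11/4 + (1/28)*sqrt(5817).
The radius of convergence is the smallest modulus among the singular points: 11/4 - (1/28)*sqrt(5817).

The radius of convergence is 11/4 - (1/28)*sqrt(5817).


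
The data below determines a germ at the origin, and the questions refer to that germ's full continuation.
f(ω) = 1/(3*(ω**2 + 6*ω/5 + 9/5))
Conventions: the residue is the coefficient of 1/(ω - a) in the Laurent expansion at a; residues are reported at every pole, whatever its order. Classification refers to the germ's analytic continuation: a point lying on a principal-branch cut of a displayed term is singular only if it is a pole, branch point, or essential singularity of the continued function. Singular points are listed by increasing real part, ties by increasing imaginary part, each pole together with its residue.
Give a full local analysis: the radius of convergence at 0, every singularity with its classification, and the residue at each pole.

Denominator factor (ω**2 + 6*ω/5 + 9/5): discriminant -144/25, complex-conjugate roots (-3/5) + (6/5)*i and (-3/5) - (6/5)*i; poles of order 1, moduli (3/5)*sqrt(5) and (3/5)*sqrt(5).
The radius of convergence is the smallest modulus among the singular points: (3/5)*sqrt(5).
The factor ω**2 + 6*ω/5 + 9/5 splits as (ω - a)(ω - a') with a = (-3/5) - (6/5)*i, a' = (-3/5) + (6/5)*i. At the order-1 pole a set g(ω) = (ω - a)*f(ω) = [1/3] / (ω - a').
Simple pole: residue = g(a) at a = (-3/5) - (6/5)*i, which is (5/36)*i.
The factor ω**2 + 6*ω/5 + 9/5 splits as (ω - a)(ω - a') with a = (-3/5) + (6/5)*i, a' = (-3/5) - (6/5)*i. At the order-1 pole a set g(ω) = (ω - a)*f(ω) = [1/3] / (ω - a').
Simple pole: residue = g(a) at a = (-3/5) + (6/5)*i, which is -(5/36)*i.
List the singular points by increasing real part (a conjugate pair: the negative imaginary part first).

Radius of convergence at 0: (3/5)*sqrt(5).
At (-3/5) - (6/5)*i: a pole of order 1; residue (5/36)*i.
At (-3/5) + (6/5)*i: a pole of order 1; residue -(5/36)*i.


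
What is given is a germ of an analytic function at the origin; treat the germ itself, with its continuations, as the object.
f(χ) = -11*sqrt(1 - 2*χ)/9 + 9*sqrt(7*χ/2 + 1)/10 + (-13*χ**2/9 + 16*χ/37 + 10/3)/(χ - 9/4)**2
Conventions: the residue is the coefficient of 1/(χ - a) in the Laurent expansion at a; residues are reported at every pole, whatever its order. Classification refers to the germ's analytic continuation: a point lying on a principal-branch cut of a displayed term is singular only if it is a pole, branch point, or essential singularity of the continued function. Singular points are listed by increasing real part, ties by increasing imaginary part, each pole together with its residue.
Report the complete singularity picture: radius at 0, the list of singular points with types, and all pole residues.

Denominator factor (χ - 9/4)^2: pole of order 2 at 9/4, modulus 9/4.
Branch term (-11/9)*sqrt(1 - χ/(1/2)): its argument vanishes at χ = 1/2, a square-root branch point, modulus 1/2.
Branch term (9/10)*sqrt(1 - χ/(-2/7)): its argument vanishes at χ = -2/7, a square-root branch point, modulus 2/7.
The radius of convergence is the smallest modulus among the singular points: 2/7.
The branch terms are analytic at 9/4 and contribute nothing to the residue; only the rational part matters.
At the order-2 pole 9/4 set g(χ) = (χ - (9/4))^2*(rational part) = -13*χ**2/9 + 16*χ/37 + 10/3.
Order-2 pole: residue = g'(a); g'(9/4) = -449/74, so the residue is -449/74.
List the singular points by increasing real part (a conjugate pair: the negative imaginary part first).

Radius of convergence at 0: 2/7.
At -2/7: an algebraic (square-root) branch point.
At 1/2: an algebraic (square-root) branch point.
At 9/4: a pole of order 2; residue -449/74.


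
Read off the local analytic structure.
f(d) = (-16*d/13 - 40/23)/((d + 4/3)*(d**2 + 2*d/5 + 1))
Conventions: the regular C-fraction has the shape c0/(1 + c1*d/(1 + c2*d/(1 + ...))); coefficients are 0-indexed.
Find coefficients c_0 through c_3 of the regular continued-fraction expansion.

Taylor coefficients (expand at 0): a_0 = -30/23, a_1 = 15/26, a_2 = 2469/2392, a_3 = -45867/47840.
c0 = a_0 = -30/23. Peel one level at a time: if S = 1 + c*d/S' with S'(0) = 1, then c is the d-coefficient of S and S' = c*d/(S - 1).
S_1 = c0/f = 1 + (23/52)*d + (834/845)*d^2 + ...; c1 = 23/52.
S_2 = c1*d/(S_1 - 1) = 1 + (-3336/1495)*d + (64311/13225)*d^2 + ...; c2 = -3336/1495.
S_3 = c2*d/(S_2 - 1) = 1 + (278681/127880)*d + ...; c3 = 278681/127880.

The regular C-fraction coefficients are [-30/23, 23/52, -3336/1495, 278681/127880].


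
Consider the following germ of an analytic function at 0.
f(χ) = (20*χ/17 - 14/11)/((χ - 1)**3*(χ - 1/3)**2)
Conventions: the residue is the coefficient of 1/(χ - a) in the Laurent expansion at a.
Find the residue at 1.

At the order-3 pole 1 set g(χ) = (χ - (1))^3*f(χ) = (20*χ/17 - 14/11)/(χ - 1/3)**2.
Order-3 pole: residue = g''(a)/2; g''(1) = -14067/748, so the residue is -14067/1496.

The residue is -14067/1496.


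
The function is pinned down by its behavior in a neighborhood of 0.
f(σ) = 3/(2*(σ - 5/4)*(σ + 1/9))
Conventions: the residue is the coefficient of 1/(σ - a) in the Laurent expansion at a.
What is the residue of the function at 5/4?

The residue is 54/49.

At the order-1 pole 5/4 set g(σ) = (σ - (5/4))*f(σ) = 3/(2*(σ + 1/9)).
Simple pole: residue = g(a) at a = 5/4, which is 54/49.


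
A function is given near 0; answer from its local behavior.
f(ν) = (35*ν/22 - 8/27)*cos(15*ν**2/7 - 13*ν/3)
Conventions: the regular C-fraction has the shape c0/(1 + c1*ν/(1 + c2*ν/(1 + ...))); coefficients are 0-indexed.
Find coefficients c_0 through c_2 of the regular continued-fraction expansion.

The regular C-fraction coefficients are [-8/27, 945/176, -10654697/1496880].

Taylor coefficients (expand at 0): a_0 = -8/27, a_1 = 35/22, a_2 = 676/243.
c0 = a_0 = -8/27. Peel one level at a time: if S = 1 + c*ν/S' with S'(0) = 1, then c is the ν-coefficient of S and S' = c*ν/(S - 1).
S_1 = c0/f = 1 + (945/176)*ν + (10654697/278784)*ν^2 + ...; c1 = 945/176.
S_2 = c1*ν/(S_1 - 1) = 1 + (-10654697/1496880)*ν + ...; c2 = -10654697/1496880.


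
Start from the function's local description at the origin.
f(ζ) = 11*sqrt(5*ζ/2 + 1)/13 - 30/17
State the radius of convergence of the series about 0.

Branch term (11/13)*sqrt(1 - ζ/(-2/5)): its argument vanishes at ζ = -2/5, a square-root branch point, modulus 2/5.
The radius of convergence is the smallest modulus among the singular points: 2/5.

The radius of convergence is 2/5.


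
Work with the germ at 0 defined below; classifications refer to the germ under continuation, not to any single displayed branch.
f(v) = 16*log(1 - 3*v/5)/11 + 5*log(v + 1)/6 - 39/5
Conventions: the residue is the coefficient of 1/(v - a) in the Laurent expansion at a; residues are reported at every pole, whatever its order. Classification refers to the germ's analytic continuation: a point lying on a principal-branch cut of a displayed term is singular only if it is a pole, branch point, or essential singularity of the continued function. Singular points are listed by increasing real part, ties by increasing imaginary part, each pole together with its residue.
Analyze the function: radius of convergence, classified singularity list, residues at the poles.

Radius of convergence at 0: 1.
At -1: a logarithmic branch point.
At 5/3: a logarithmic branch point.

Branch term (16/11)*log(1 - v/(5/3)): its argument vanishes at v = 5/3, a logarithmic branch point, modulus 5/3.
Branch term (5/6)*log(1 - v/(-1)): its argument vanishes at v = -1, a logarithmic branch point, modulus 1.
The radius of convergence is the smallest modulus among the singular points: 1.
List the singular points by increasing real part (a conjugate pair: the negative imaginary part first).


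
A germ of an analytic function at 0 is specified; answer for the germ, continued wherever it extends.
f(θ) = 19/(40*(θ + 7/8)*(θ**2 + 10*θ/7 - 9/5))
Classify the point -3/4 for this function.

Denominator factors: θ**2 + 10*θ/7 - 9/5 = -1293/560 at θ = -3/4; θ + 7/8 = 1/8 at θ = -3/4 — none vanishes.
So the germ continues analytically to -3/4.

The point is a regular point.
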